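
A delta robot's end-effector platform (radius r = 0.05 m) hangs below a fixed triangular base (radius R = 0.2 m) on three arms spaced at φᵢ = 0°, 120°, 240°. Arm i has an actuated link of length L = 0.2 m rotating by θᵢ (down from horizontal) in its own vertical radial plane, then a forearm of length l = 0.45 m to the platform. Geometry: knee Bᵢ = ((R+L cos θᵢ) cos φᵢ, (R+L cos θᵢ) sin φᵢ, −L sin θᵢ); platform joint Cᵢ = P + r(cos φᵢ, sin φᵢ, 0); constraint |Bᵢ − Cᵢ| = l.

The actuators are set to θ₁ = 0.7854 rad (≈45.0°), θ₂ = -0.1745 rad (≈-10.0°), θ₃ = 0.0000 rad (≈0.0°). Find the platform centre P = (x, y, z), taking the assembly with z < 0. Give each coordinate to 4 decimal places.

φ1=0.0°: virtual centre (0.2914, 0.0000, -0.1414), radius l
φ2=120.0°: virtual centre (-0.1735, 0.3005, 0.0347), radius l
arm 3 at φ=240.0°: ρ3 = 0.3500;  centre 3 = (-0.1750, -0.3031, 0.0000)
|centre ₂|²−|centre ₁|² = 0.0167;  |centre ₃|²−|centre ₁|² = 0.0176
linear system: -0.9298x+0.6010y = 0.0167−0.3523z; -0.9328x+-0.6062y = 0.0176−0.2828z
det = 1.1243;  x = -0.0184+0.3411z,  y = -0.0007+-0.0584z
into |P−centre ₁|² = l²: 1.1198z² + 0.0716z + -0.0865 = 0;  Δ = 0.3927;  z = -0.3117 or 0.2479 → z<0 root = -0.3117
x = -0.1247, y = 0.0175

(-0.1247, 0.0175, -0.3117)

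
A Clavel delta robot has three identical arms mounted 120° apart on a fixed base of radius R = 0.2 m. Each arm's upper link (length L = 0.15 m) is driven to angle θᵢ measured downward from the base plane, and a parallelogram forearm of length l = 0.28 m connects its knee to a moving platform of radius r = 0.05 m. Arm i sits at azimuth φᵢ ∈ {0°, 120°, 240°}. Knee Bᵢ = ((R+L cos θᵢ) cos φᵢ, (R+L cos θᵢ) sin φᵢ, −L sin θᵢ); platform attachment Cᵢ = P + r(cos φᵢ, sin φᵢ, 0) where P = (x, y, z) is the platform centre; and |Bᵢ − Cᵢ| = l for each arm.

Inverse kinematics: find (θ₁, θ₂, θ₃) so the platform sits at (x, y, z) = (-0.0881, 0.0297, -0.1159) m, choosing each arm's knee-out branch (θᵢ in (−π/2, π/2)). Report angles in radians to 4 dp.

φ1=0.0° → target in arm frame (-0.0881, 0.0297)
  e−x'=0.2381;  (l²−L²−(e−x')²−y'²−z²)/2L = -0.0504
  γ=atan2(-0.1159,0.2381)=-0.4530;  ψ=arccos(-0.1902)=1.7621;  θ1=γ+ψ≈1.3091
rotate P by −φ2: (0.0698, 0.0614, -0.1159)
  A=0.0802, B=-0.1159, C=(l²−L²−A²−y'²−z²)/(2L)=0.1075
  θ2 = atan2(B,A) + arccos(C/0.1410) = -0.2621
arm 3 (φ=240.0°): x'=0.0183, y'=-0.0911
  A=0.1317, B=-0.1159, C=(l²−L²−A²−y'²−z²)/(2L)=0.0561
  γ=atan2(-0.1159,0.1317)=-0.7218;  ψ=arccos(0.3197)=1.2454;  θ3=γ+ψ≈0.5236

θ₁ = 1.3091, θ₂ = -0.2621, θ₃ = 0.5236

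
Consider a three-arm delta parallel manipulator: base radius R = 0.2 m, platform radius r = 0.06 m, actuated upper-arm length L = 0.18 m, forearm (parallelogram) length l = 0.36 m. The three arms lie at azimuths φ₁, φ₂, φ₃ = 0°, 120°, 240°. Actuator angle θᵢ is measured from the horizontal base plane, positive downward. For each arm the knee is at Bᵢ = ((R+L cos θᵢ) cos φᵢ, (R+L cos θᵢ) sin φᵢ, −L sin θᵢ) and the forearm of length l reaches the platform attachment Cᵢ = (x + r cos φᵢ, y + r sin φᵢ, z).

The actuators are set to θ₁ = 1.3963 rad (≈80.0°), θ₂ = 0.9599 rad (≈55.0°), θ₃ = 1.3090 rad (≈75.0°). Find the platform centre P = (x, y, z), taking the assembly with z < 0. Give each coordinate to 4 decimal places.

(-0.0449, 0.0506, -0.4606)

S1 = (0.1713·cos0.0°, 0.1713·sin0.0°, -0.1773) = (0.1713, 0.0000, -0.1773)
arm 2 at φ=120.0°: e+L cos θ2 = 0.2432;  S2 = (-0.1216, 0.2107, -0.1474)
φ3=240.0°: virtual centre (-0.0933, -0.1616, -0.1739), radius l
subtract pairs → two planes through P
plane₁₂: -0.5857x+0.4213y+0.0596z = 0.0202
Cramer: x(z) = -0.0202+0.0537z;  y(z) = 0.0198-0.0669z
sphere 1 gives Az²+Bz+C=0 with A=1.0074, B=0.3313, C=-0.0611;  B²−4AC=0.3561;  roots -0.4606, 0.1317;  negative root z = -0.4606
x = -0.0449, y = 0.0506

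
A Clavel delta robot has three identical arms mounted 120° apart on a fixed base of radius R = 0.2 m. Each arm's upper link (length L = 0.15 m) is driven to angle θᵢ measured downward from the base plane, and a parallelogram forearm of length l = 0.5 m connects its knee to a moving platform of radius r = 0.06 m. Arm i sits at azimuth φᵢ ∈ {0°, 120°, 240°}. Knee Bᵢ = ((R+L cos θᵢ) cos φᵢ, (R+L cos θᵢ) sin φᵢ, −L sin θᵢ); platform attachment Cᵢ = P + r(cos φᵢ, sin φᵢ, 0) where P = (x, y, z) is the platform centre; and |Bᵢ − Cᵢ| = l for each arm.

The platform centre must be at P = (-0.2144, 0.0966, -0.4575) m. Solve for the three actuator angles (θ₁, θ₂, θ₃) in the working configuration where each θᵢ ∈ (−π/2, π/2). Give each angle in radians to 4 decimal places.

θ₁ = 1.3965, θ₂ = -0.0871, θ₃ = 0.6109

arm 1 (φ=0.0°): x'=-0.2144, y'=0.0966
  A cos θ + B sin θ = C:  0.3544·cos θ + -0.4575·sin θ = -0.3891
  γ=atan2(-0.4575,0.3544)=-0.9117;  ψ=arccos(-0.6724)=2.3082;  θ1=γ+ψ≈1.3965
arm 2 (φ=120.0°): x'=0.1909, y'=0.1374
  A cos θ + B sin θ = C:  -0.0509·cos θ + -0.4575·sin θ = -0.0109
  √(A²+B²)=0.4603;  θ2 = -1.6815+1.5944 ≈ -0.0871
arm 3 (φ=240.0°): x'=0.0235, y'=-0.2340
  A=0.1165, B=-0.4575, C=(l²−L²−A²−y'²−z²)/(2L)=-0.1670
  θ3 = atan2(B,A) + arccos(C/0.4721) = 0.6109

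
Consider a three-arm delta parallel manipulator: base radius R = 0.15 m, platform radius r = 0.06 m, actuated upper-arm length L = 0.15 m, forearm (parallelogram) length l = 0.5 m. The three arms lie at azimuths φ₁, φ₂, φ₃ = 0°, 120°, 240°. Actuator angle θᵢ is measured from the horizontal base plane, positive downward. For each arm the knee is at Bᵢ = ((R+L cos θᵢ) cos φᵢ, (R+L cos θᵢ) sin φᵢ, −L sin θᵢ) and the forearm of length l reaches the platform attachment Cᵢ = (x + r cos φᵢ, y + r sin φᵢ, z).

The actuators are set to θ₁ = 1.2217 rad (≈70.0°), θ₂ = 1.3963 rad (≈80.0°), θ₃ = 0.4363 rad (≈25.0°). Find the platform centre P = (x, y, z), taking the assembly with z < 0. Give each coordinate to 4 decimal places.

(-0.0611, -0.1817, -0.5605)

arm 1 at φ=0.0°: e+L cos θ1 = 0.1413;  centre 1 = (0.1413, 0.0000, -0.1410)
φ2=120.0°: virtual centre (-0.0580, 0.1005, -0.1477), radius l
centre 3 = (0.2259·cos240.0°, 0.2259·sin240.0°, -0.0634) = (-0.1130, -0.1957, -0.0634)
subtract pairs → two planes through P
[-0.3987 0.2010 -0.0135]·P = -0.0045;  [-0.5086 -0.3914 0.1551]·P = 0.0152
Cramer: x(z) = -0.0050+0.1002z;  y(z) = -0.0325+0.2662z
quadratic in z: (1.0809)z²+(0.2353)z+(-0.2077)=0, √Δ=0.9764 → z ∈ {-0.5605, 0.3428}; z = -0.5605 (taking z<0)
x = -0.0611, y = -0.1817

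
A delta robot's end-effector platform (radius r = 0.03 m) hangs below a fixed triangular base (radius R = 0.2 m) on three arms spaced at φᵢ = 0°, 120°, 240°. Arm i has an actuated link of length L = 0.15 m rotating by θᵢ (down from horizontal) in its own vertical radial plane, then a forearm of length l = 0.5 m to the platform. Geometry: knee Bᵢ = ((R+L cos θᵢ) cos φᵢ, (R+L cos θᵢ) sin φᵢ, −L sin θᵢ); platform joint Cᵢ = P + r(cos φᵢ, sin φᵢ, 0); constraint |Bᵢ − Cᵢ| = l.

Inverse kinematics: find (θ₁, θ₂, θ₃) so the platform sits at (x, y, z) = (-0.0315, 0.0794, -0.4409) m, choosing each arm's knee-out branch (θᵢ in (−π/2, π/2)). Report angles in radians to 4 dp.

θ₁ = 0.5237, θ₂ = 0.0000, θ₃ = 0.6112

arm 1 (φ=0.0°): x'=-0.0315, y'=0.0794
  A cos θ + B sin θ = C:  0.2015·cos θ + -0.4409·sin θ = -0.0460
  θ1 = atan2(B,A) + arccos(C/0.4848) = 0.5237
rotate P by −φ2: (0.0845, -0.0124, -0.4409)
  A cos θ + B sin θ = C:  0.0855·cos θ + -0.4409·sin θ = 0.0855
  √(A²+B²)=0.4491;  θ2 = -1.3793+1.3793 ≈ 0.0000
φ3=240.0° → target in arm frame (-0.0530, -0.0670)
  A=0.2230, B=-0.4409, C=(l²−L²−A²−y'²−z²)/(2L)=-0.0704
  γ=atan2(-0.4409,0.2230)=-1.1025;  ψ=arccos(-0.1424)=1.7137;  θ3=γ+ψ≈0.6112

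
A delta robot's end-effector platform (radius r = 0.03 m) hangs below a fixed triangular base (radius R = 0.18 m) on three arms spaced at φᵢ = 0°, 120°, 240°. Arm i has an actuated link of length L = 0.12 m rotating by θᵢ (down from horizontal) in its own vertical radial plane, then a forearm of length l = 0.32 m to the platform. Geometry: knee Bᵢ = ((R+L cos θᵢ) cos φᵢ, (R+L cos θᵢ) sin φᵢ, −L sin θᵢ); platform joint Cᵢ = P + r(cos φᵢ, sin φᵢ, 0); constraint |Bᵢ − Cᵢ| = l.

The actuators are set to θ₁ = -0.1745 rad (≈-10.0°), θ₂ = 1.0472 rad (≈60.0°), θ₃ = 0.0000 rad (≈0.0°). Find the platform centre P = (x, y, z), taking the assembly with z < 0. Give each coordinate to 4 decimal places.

(0.0544, -0.0767, -0.2046)

arm 1 at φ=0.0°: (R−r)+L cos θ1 = 0.2682;  centre 1 = (0.2682, 0.0000, 0.0208)
arm 2 at φ=120.0°: (R−r)+L cos θ2 = 0.2100;  centre 2 = (-0.1050, 0.1819, -0.1039)
arm 3 at φ=240.0°: (R−r)+L cos θ3 = 0.2700;  centre 3 = (-0.1350, -0.2338, 0.0000)
|centre ₂|²−|centre ₁|² = -0.0175;  |centre ₃|²−|centre ₁|² = 0.0005
linear system: -0.7464x+0.3637y = -0.0175−-0.2495z; -0.8064x+-0.4677y = 0.0005−-0.0417z
Cramer: x(z) = 0.0124-0.2053z;  y(z) = -0.0225+0.2648z
quadratic in z: (1.1123)z²+(0.0514)z+(-0.0360)=0, √Δ=0.4037 → z ∈ {-0.2046, 0.1584}; z = -0.2046 (taking z<0)
x = 0.0544, y = -0.0767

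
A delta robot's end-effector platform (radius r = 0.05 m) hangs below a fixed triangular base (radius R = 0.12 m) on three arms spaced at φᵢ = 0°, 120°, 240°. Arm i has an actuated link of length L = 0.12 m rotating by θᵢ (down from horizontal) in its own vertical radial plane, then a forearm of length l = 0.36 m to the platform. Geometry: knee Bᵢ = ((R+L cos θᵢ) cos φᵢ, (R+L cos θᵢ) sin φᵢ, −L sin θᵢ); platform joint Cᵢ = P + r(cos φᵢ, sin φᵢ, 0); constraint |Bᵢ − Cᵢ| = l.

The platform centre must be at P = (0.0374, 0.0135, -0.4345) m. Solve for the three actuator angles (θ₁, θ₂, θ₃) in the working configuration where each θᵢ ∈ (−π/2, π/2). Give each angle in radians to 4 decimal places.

θ₁ = 0.8724, θ₂ = 1.0470, θ₃ = 1.1344

φ1=0.0° → target in arm frame (0.0374, 0.0135)
  A=0.0326, B=-0.4345, C=(l²−L²−A²−y'²−z²)/(2L)=-0.3118
  √(A²+B²)=0.4357;  θ1 = -1.4959+2.3683 ≈ 0.8724
arm 2 (φ=120.0°): x'=-0.0070, y'=-0.0391
  e−x'=0.0770;  (l²−L²−(e−x')²−y'²−z²)/2L = -0.3377
  √(A²+B²)=0.4413;  θ2 = -1.3954+2.4424 ≈ 1.0470
arm 3 (φ=240.0°): x'=-0.0304, y'=0.0256
  A cos θ + B sin θ = C:  0.1004·cos θ + -0.4345·sin θ = -0.3514
  √(A²+B²)=0.4459;  θ3 = -1.3437+2.4782 ≈ 1.1344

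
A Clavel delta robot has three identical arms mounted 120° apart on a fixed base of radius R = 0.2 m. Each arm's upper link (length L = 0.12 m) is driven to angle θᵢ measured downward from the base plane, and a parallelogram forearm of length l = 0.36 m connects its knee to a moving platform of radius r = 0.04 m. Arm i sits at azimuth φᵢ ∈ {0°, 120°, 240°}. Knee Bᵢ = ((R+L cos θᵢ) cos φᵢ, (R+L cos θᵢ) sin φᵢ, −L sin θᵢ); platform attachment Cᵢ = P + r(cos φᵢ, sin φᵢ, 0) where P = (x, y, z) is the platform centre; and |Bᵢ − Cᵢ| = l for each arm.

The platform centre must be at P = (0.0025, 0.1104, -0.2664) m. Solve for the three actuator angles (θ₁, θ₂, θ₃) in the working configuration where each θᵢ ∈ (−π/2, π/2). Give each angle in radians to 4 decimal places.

arm 1 (φ=0.0°): x'=0.0025, y'=0.1104
  A=0.1575, B=-0.2664, C=(l²−L²−A²−y'²−z²)/(2L)=0.0302
  γ=atan2(-0.2664,0.1575)=-1.0369;  ψ=arccos(0.0974)=1.4732;  θ1=γ+ψ≈0.4363
arm 2 (φ=120.0°): x'=0.0944, y'=-0.0574
  e−x'=0.0656;  (l²−L²−(e−x')²−y'²−z²)/2L = 0.1526
  γ=atan2(-0.2664,0.0656)=-1.3292;  ψ=arccos(0.5563)=0.9809;  θ2=γ+ψ≈-0.3483
rotate P by −φ3: (-0.0969, -0.0530, -0.2664)
  A cos θ + B sin θ = C:  0.2569·cos θ + -0.2664·sin θ = -0.1023
  γ=atan2(-0.2664,0.2569)=-0.8036;  ψ=arccos(-0.2765)=1.8510;  θ3=γ+ψ≈1.0473

θ₁ = 0.4363, θ₂ = -0.3483, θ₃ = 1.0473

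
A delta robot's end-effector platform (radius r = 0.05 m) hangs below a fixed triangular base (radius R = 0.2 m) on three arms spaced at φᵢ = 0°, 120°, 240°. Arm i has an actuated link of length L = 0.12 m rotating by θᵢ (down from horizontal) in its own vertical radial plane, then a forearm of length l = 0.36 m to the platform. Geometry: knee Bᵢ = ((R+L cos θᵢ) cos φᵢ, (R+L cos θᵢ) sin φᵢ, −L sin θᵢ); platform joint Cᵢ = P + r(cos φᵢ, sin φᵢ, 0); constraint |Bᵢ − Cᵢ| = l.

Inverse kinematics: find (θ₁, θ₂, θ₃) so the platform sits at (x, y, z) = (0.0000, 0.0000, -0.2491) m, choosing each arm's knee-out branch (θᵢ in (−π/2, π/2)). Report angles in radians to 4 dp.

rotate P by −φ1: (0.0000, 0.0000, -0.2491)
  A cos θ + B sin θ = C:  0.1500·cos θ + -0.2491·sin θ = 0.1277
  γ=atan2(-0.2491,0.1500)=-1.0288;  ψ=arccos(0.4392)=1.1161;  θ1=γ+ψ≈0.0873
rotate P by −φ2: (0.0000, 0.0000, -0.2491)
  e−x'=0.1500;  (l²−L²−(e−x')²−y'²−z²)/2L = 0.1277
  γ=atan2(-0.2491,0.1500)=-1.0288;  ψ=arccos(0.4392)=1.1161;  θ2=γ+ψ≈0.0873
rotate P by −φ3: (0.0000, 0.0000, -0.2491)
  e−x'=0.1500;  (l²−L²−(e−x')²−y'²−z²)/2L = 0.1277
  √(A²+B²)=0.2908;  θ3 = -1.0288+1.1161 ≈ 0.0873

θ₁ = 0.0873, θ₂ = 0.0873, θ₃ = 0.0873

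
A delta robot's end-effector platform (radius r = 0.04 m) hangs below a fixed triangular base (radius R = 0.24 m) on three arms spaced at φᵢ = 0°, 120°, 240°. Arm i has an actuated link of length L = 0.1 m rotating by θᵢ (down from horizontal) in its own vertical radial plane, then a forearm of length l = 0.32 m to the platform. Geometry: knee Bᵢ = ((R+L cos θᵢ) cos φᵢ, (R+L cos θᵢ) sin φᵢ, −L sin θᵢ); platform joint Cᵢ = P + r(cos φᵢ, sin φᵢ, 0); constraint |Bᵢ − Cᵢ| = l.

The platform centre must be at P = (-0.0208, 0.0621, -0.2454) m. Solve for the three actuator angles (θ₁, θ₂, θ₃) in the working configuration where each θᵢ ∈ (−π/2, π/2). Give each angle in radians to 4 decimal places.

θ₁ = 1.0473, θ₂ = 0.2613, θ₃ = 1.2216

φ1=0.0° → target in arm frame (-0.0208, 0.0621)
  A cos θ + B sin θ = C:  0.2208·cos θ + -0.2454·sin θ = -0.1022
  θ1 = atan2(B,A) + arccos(C/0.3301) = 1.0473
φ2=120.0° → target in arm frame (0.0642, -0.0130)
  A cos θ + B sin θ = C:  0.1358·cos θ + -0.2454·sin θ = 0.0678
  γ=atan2(-0.2454,0.1358)=-1.0653;  ψ=arccos(0.2418)=1.3266;  θ2=γ+ψ≈0.2613
φ3=240.0° → target in arm frame (-0.0434, -0.0491)
  e−x'=0.2434;  (l²−L²−(e−x')²−y'²−z²)/2L = -0.1473
  γ=atan2(-0.2454,0.2434)=-0.7895;  ψ=arccos(-0.4262)=2.0111;  θ3=γ+ψ≈1.2216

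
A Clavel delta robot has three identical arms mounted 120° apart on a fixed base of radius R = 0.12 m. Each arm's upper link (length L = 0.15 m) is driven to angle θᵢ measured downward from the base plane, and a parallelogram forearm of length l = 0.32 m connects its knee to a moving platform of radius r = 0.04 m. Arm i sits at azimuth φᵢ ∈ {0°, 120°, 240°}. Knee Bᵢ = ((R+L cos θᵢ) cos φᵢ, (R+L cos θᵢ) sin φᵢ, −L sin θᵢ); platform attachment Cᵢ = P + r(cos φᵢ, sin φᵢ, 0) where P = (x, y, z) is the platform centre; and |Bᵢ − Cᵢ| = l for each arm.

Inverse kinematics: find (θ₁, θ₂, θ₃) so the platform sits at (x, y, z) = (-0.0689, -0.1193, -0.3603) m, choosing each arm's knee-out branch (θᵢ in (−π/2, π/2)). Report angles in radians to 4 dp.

θ₁ = 1.2221, θ₂ = 1.2220, θ₃ = 0.3491

φ1=0.0° → target in arm frame (-0.0689, -0.1193)
  A=0.1489, B=-0.3603, C=(l²−L²−A²−y'²−z²)/(2L)=-0.2877
  √(A²+B²)=0.3899;  θ1 = -1.1789+2.4010 ≈ 1.2221
arm 2 (φ=120.0°): x'=-0.0689, y'=0.1193
  A=0.1489, B=-0.3603, C=(l²−L²−A²−y'²−z²)/(2L)=-0.2877
  θ2 = atan2(B,A) + arccos(C/0.3898) = 1.2220
arm 3 (φ=240.0°): x'=0.1378, y'=0.0000
  e−x'=-0.0578;  (l²−L²−(e−x')²−y'²−z²)/2L = -0.1775
  √(A²+B²)=0.3649;  θ3 = -1.7298+2.0788 ≈ 0.3491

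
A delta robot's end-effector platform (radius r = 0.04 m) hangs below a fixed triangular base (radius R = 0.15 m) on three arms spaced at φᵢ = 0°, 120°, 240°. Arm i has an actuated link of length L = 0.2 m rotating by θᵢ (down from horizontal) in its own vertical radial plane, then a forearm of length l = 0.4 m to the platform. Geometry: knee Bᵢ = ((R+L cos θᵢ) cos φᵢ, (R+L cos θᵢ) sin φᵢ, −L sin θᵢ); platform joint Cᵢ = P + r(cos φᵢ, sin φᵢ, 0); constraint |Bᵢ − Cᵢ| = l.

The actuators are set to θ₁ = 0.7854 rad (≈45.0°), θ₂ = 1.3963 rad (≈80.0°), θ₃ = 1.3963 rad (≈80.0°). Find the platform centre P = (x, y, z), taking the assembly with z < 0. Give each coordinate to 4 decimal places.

φ1=0.0°: virtual centre (0.2514, 0.0000, -0.1414), radius l
O2 = (0.1447·cos120.0°, 0.1447·sin120.0°, -0.1970) = (-0.0724, 0.1253, -0.1970)
arm 3 at φ=240.0°: ρ3 = 0.1447;  O3 = (-0.0724, -0.1253, -0.1970)
eliminate P² terms by subtracting sphere 1 from 2 and 3
linear system: -0.6476x+0.2507y = -0.0235−-0.1111z; -0.6476x+-0.2507y = -0.0235−-0.1111z
det = 0.3246;  x = 0.0362+-0.1715z,  y = 0.0000+0.0000z
quadratic in z: (1.0294)z²+(0.3567)z+(-0.0937)=0, √Δ=0.7163 → z ∈ {-0.5211, 0.1747}; z = -0.5211 (taking z<0)
x = 0.1256, y = 0.0000

(0.1256, 0.0000, -0.5211)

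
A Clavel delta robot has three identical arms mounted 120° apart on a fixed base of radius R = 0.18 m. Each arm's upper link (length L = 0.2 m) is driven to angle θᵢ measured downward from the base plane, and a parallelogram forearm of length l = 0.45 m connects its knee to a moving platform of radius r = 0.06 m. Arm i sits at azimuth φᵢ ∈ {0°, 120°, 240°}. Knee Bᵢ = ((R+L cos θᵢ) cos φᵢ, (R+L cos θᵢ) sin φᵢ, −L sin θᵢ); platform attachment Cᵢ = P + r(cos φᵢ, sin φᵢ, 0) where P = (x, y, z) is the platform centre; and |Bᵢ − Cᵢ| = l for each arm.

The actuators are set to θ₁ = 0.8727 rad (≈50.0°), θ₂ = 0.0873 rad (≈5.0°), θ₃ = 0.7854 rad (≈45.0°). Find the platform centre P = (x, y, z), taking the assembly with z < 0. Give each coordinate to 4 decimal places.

arm 1 at φ=0.0°: ρ1 = 0.2486;  O1 = (0.2486, 0.0000, -0.1532)
arm 2 at φ=120.0°: ρ2 = 0.3192;  O2 = (-0.1596, 0.2765, -0.0174)
O3 = (0.2614·cos240.0°, 0.2614·sin240.0°, -0.1414) = (-0.1307, -0.2264, -0.1414)
eliminate P² terms by subtracting sphere 1 from 2 and 3
plane₁₂: -0.8163x+0.5529y+0.2716z = 0.0170
det = 0.7891;  x = -0.0119+0.1724z,  y = 0.0131+-0.2366z
sphere 1 gives Az²+Bz+C=0 with A=1.0857, B=0.2104, C=-0.1110;  B²−4AC=0.5264;  roots -0.4311, 0.2372;  negative root z = -0.4311
x = -0.0862, y = 0.1151

(-0.0862, 0.1151, -0.4311)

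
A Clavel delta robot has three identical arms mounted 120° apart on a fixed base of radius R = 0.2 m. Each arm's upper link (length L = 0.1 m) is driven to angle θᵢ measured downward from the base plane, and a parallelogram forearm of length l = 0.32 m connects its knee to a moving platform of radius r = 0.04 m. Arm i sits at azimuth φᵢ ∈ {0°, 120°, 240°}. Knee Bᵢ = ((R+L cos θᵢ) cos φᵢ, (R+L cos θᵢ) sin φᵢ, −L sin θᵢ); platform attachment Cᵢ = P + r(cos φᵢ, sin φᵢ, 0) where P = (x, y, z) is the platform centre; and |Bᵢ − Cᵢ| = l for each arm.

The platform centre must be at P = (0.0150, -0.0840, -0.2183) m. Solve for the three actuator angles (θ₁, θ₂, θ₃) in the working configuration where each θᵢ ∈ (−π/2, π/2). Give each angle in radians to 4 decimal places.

φ1=0.0° → target in arm frame (0.0150, -0.0840)
  A cos θ + B sin θ = C:  0.1450·cos θ + -0.2183·sin θ = 0.0833
  √(A²+B²)=0.2621;  θ1 = -0.9845+1.2472 ≈ 0.2628
rotate P by −φ2: (-0.0802, 0.0290, -0.2183)
  e−x'=0.2402;  (l²−L²−(e−x')²−y'²−z²)/2L = -0.0691
  γ=atan2(-0.2183,0.2402)=-0.7376;  ψ=arccos(-0.2128)=1.7852;  θ2=γ+ψ≈1.0476
arm 3 (φ=240.0°): x'=0.0652, y'=0.0550
  A=0.0948, B=-0.2183, C=(l²−L²−A²−y'²−z²)/(2L)=0.1637
  θ3 = atan2(B,A) + arccos(C/0.2380) = -0.3491

θ₁ = 0.2628, θ₂ = 1.0476, θ₃ = -0.3491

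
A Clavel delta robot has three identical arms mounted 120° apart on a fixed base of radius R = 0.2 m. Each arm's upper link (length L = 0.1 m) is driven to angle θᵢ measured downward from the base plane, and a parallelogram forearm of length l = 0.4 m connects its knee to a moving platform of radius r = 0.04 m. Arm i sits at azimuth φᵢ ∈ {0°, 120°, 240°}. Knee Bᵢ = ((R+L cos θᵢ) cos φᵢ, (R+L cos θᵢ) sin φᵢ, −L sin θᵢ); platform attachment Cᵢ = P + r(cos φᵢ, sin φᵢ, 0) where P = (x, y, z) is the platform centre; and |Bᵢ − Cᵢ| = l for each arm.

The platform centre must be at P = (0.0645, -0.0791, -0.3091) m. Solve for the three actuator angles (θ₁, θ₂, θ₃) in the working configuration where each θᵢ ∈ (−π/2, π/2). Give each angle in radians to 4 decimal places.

θ₁ = -0.3488, θ₂ = 0.8722, θ₃ = -0.0872

rotate P by −φ1: (0.0645, -0.0791, -0.3091)
  A cos θ + B sin θ = C:  0.0955·cos θ + -0.3091·sin θ = 0.1954
  √(A²+B²)=0.3235;  θ1 = -1.2711+0.9223 ≈ -0.3488
rotate P by −φ2: (-0.1008, -0.0163, -0.3091)
  e−x'=0.2608;  (l²−L²−(e−x')²−y'²−z²)/2L = -0.0690
  √(A²+B²)=0.4044;  θ2 = -0.8700+1.7423 ≈ 0.8722
arm 3 (φ=240.0°): x'=0.0363, y'=0.0954
  e−x'=0.1237;  (l²−L²−(e−x')²−y'²−z²)/2L = 0.1502
  θ3 = atan2(B,A) + arccos(C/0.3330) = -0.0872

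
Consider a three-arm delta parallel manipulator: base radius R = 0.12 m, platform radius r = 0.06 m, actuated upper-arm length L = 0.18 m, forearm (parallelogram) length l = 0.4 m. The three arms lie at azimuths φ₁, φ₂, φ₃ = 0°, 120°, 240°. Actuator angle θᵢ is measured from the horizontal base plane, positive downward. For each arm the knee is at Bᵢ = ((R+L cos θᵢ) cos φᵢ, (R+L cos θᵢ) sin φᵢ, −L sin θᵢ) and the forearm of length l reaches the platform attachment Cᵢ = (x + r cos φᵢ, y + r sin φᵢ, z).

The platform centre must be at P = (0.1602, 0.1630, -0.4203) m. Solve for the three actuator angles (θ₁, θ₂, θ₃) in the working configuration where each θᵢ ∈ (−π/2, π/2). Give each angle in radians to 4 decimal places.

φ1=0.0° → target in arm frame (0.1602, 0.1630)
  e−x'=-0.1002;  (l²−L²−(e−x')²−y'²−z²)/2L = -0.2379
  γ=atan2(-0.4203,-0.1002)=-1.8048;  ψ=arccos(-0.5507)=2.1540;  θ1=γ+ψ≈0.3492
rotate P by −φ2: (0.0611, -0.2202, -0.4203)
  A=-0.0011, B=-0.4203, C=(l²−L²−A²−y'²−z²)/(2L)=-0.2710
  γ=atan2(-0.4203,-0.0011)=-1.5733;  ψ=arccos(-0.6448)=2.2715;  θ2=γ+ψ≈0.6982
rotate P by −φ3: (-0.2213, 0.0572, -0.4203)
  e−x'=0.2813;  (l²−L²−(e−x')²−y'²−z²)/2L = -0.3651
  θ3 = atan2(B,A) + arccos(C/0.5057) = 1.3963

θ₁ = 0.3492, θ₂ = 0.6982, θ₃ = 1.3963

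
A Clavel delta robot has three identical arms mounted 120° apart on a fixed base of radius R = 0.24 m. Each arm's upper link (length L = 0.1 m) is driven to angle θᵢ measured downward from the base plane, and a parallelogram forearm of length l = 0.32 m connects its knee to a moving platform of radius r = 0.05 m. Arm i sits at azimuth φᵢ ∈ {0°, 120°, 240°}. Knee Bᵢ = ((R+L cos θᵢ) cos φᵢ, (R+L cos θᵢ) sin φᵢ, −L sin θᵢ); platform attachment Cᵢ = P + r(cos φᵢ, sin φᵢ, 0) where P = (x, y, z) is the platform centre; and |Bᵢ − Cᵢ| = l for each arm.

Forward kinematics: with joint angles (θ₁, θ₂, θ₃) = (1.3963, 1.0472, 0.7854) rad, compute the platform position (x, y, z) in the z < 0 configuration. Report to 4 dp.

S1 = (0.2074·cos0.0°, 0.2074·sin0.0°, -0.0985) = (0.2074, 0.0000, -0.0985)
S2 = (0.2400·cos120.0°, 0.2400·sin120.0°, -0.0866) = (-0.1200, 0.2078, -0.0866)
arm 3 at φ=240.0°: (R−r)+L cos θ3 = 0.2607;  S3 = (-0.1304, -0.2258, -0.0707)
|S₂|²−|S₁|² = 0.0124;  |S₃|²−|S₁|² = 0.0203
plane₁₂: -0.6547x+0.4157y+0.0238z = 0.0124
det = 0.5764;  x = -0.0243+0.0587z,  y = -0.0085+0.0352z
sphere 1 gives Az²+Bz+C=0 with A=1.0047, B=0.1692, C=-0.0389;  B²−4AC=0.1851;  roots -0.2983, 0.1299;  negative root z = -0.2983
x = -0.0418, y = -0.0190

(-0.0418, -0.0190, -0.2983)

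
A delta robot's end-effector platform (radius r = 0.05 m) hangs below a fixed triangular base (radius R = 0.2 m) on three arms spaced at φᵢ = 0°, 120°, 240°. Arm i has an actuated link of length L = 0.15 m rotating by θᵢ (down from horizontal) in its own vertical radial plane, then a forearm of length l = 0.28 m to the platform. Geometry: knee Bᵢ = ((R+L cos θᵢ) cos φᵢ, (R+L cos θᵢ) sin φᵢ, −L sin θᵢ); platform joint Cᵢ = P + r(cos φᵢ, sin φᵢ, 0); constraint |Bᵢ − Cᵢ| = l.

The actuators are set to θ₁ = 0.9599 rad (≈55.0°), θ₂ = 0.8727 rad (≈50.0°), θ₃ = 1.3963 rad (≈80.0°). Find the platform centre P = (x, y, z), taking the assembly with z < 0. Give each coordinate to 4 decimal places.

φ1=0.0°: virtual centre (0.2360, 0.0000, -0.1229), radius l
φ2=120.0°: virtual centre (-0.1232, 0.2134, -0.1149), radius l
centre 3 = (0.1760·cos240.0°, 0.1760·sin240.0°, -0.1477) = (-0.0880, -0.1525, -0.1477)
subtract pairs → two planes through P
linear system: -0.7185x+0.4268y = 0.0031−0.0159z; -0.6481x+-0.3049y = -0.0180−-0.0497z
Cramer: x(z) = 0.0136-0.0330z;  y(z) = 0.0302-0.0929z
quadratic in z: (1.0097)z²+(0.2548)z+(-0.0129)=0, √Δ=0.3421 → z ∈ {-0.2956, 0.0432}; z = -0.2956 (taking z<0)
x = 0.0233, y = 0.0576

(0.0233, 0.0576, -0.2956)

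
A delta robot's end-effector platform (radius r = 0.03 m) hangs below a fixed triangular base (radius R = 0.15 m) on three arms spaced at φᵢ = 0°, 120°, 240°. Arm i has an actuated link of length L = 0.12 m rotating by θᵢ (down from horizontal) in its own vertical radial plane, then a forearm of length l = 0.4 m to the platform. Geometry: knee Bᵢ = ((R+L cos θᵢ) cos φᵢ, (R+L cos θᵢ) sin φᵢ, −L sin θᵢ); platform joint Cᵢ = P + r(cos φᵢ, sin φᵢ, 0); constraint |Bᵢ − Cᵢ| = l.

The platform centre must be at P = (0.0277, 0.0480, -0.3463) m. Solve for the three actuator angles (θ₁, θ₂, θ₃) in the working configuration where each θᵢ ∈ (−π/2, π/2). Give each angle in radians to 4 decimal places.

φ1=0.0° → target in arm frame (0.0277, 0.0480)
  A=0.0923, B=-0.3463, C=(l²−L²−A²−y'²−z²)/(2L)=0.0619
  √(A²+B²)=0.3584;  θ1 = -1.3103+1.3972 ≈ 0.0869
φ2=120.0° → target in arm frame (0.0277, -0.0480)
  e−x'=0.0923;  (l²−L²−(e−x')²−y'²−z²)/2L = 0.0619
  θ2 = atan2(B,A) + arccos(C/0.3584) = 0.0868
rotate P by −φ3: (-0.0554, 0.0000, -0.3463)
  A=0.1754, B=-0.3463, C=(l²−L²−A²−y'²−z²)/(2L)=-0.0212
  γ=atan2(-0.3463,0.1754)=-1.1019;  ψ=arccos(-0.0547)=1.6255;  θ3=γ+ψ≈0.5236

θ₁ = 0.0869, θ₂ = 0.0868, θ₃ = 0.5236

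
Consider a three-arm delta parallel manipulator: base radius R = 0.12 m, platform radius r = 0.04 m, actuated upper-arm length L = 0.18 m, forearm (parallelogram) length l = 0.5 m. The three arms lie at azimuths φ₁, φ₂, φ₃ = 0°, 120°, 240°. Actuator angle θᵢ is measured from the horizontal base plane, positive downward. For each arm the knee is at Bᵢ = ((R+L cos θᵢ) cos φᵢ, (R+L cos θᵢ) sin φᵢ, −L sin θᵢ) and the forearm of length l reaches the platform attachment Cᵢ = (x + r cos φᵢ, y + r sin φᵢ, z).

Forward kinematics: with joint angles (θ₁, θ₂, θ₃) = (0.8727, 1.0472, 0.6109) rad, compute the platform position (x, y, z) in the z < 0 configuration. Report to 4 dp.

(-0.0087, -0.1017, -0.5827)

arm 1 at φ=0.0°: (R−r)+L cos θ1 = 0.1957;  S1 = (0.1957, 0.0000, -0.1379)
S2 = (0.1700·cos120.0°, 0.1700·sin120.0°, -0.1559) = (-0.0850, 0.1472, -0.1559)
arm 3 at φ=240.0°: (R−r)+L cos θ3 = 0.2274;  S3 = (-0.1137, -0.1970, -0.1032)
eliminate P² terms by subtracting sphere 1 from 2 and 3
plane₁₂: -0.5614x+0.2944y+-0.0360z = -0.0041
det = 0.4034;  x = 0.0003+0.0154z,  y = -0.0134+0.1516z
quadratic in z: (1.0232)z²+(0.2657)z+(-0.1926)=0, √Δ=0.9268 → z ∈ {-0.5827, 0.3231}; z = -0.5827 (taking z<0)
x = -0.0087, y = -0.1017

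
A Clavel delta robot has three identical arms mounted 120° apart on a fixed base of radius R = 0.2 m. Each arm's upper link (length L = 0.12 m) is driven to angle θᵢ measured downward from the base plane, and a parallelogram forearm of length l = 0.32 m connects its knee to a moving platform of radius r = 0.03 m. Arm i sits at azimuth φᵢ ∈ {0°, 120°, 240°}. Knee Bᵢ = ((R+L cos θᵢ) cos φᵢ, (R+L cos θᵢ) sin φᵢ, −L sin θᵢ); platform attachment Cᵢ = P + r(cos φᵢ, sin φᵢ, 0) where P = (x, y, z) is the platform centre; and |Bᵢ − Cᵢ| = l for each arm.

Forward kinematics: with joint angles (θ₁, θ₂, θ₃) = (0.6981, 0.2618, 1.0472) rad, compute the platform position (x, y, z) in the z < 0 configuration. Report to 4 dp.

(-0.0006, 0.0619, -0.2493)

arm 1 at φ=0.0°: e+L cos θ1 = 0.2619;  O1 = (0.2619, 0.0000, -0.0771)
O2 = (0.2859·cos120.0°, 0.2859·sin120.0°, -0.0311) = (-0.1430, 0.2476, -0.0311)
O3 = (0.2300·cos240.0°, 0.2300·sin240.0°, -0.1039) = (-0.1150, -0.1992, -0.1039)
|O₂|²−|O₁|² = 0.0082;  |O₃|²−|O₁|² = -0.0109
[-0.8098 0.4952 0.0921]·P = 0.0082;  [-0.7539 -0.3984 -0.0536]·P = -0.0109
det = 0.6959;  x = 0.0031+0.0146z,  y = 0.0215+-0.1622z
into |P−O₁|² = l²: 1.0265z² + 0.1397z + -0.0290 = 0;  Δ = 0.1385;  z = -0.2493 or 0.1132 → z<0 root = -0.2493
x = -0.0006, y = 0.0619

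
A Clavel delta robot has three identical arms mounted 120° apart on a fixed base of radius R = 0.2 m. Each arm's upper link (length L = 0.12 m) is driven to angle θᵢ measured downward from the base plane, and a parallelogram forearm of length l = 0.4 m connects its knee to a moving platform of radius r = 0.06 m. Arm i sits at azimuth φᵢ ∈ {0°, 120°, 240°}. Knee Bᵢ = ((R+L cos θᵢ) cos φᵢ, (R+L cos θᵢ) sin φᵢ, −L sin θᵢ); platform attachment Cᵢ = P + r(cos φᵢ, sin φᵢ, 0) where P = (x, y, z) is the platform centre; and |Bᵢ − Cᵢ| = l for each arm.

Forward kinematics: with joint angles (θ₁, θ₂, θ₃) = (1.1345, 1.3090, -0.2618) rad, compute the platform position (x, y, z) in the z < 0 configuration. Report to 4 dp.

φ1=0.0°: virtual centre (0.1907, 0.0000, -0.1088), radius l
S2 = (0.1711·cos120.0°, 0.1711·sin120.0°, -0.1159) = (-0.0855, 0.1481, -0.1159)
arm 3 at φ=240.0°: (R−r)+L cos θ3 = 0.2559;  S3 = (-0.1280, -0.2216, 0.0311)
|S₂|²−|S₁|² = -0.0055;  |S₃|²−|S₁|² = 0.0183
linear system: -0.5525x+0.2963y = -0.0055−-0.0143z; -0.6373x+-0.4433y = 0.0183−0.2796z
Cramer: x(z) = -0.0068+0.1764z;  y(z) = -0.0313+0.3772z
sphere 1 gives Az²+Bz+C=0 with A=1.1734, B=0.1242, C=-0.1082;  B²−4AC=0.5231;  roots -0.3611, 0.2553;  negative root z = -0.3611
x = -0.0705, y = -0.1676

(-0.0705, -0.1676, -0.3611)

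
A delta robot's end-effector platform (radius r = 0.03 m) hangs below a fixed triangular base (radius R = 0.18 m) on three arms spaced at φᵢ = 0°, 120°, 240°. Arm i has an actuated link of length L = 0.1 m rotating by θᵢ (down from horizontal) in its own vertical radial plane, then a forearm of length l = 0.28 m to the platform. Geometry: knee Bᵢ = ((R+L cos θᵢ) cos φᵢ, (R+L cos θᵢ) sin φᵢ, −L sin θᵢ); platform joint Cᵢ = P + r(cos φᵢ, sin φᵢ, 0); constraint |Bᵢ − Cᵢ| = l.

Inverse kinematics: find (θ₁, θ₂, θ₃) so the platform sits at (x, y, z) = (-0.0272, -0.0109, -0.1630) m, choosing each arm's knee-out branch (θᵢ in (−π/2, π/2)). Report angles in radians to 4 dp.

φ1=0.0° → target in arm frame (-0.0272, -0.0109)
  A cos θ + B sin θ = C:  0.1772·cos θ + -0.1630·sin θ = 0.0516
  θ1 = atan2(B,A) + arccos(C/0.2408) = 0.6113
φ2=120.0° → target in arm frame (0.0042, 0.0290)
  A=0.1458, B=-0.1630, C=(l²−L²−A²−y'²−z²)/(2L)=0.0986
  √(A²+B²)=0.2187;  θ2 = -0.8409+1.1031 ≈ 0.2622
arm 3 (φ=240.0°): x'=0.0230, y'=-0.0181
  A cos θ + B sin θ = C:  0.1270·cos θ + -0.1630·sin θ = 0.1269
  √(A²+B²)=0.2066;  θ3 = -0.9091+0.9093 ≈ 0.0002

θ₁ = 0.6113, θ₂ = 0.2622, θ₃ = 0.0002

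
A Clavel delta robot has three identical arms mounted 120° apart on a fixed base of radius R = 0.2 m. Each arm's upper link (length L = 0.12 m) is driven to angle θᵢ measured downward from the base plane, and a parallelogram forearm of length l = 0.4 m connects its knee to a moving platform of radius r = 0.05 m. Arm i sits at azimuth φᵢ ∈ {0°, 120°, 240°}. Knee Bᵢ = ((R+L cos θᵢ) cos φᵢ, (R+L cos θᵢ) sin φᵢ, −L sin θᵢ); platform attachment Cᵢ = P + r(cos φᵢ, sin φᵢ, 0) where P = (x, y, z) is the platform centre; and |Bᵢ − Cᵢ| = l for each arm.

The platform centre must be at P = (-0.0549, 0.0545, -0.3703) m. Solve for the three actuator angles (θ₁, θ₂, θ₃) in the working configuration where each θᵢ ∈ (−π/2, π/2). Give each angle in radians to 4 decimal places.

θ₁ = 0.8727, θ₂ = 0.1744, θ₃ = 0.6983

φ1=0.0° → target in arm frame (-0.0549, 0.0545)
  e−x'=0.2049;  (l²−L²−(e−x')²−y'²−z²)/2L = -0.1520
  √(A²+B²)=0.4232;  θ1 = -1.0654+1.9381 ≈ 0.8727
arm 2 (φ=120.0°): x'=0.0746, y'=0.0203
  A=0.0754, B=-0.3703, C=(l²−L²−A²−y'²−z²)/(2L)=0.0100
  √(A²+B²)=0.3779;  θ2 = -1.3700+1.5445 ≈ 0.1744
φ3=240.0° → target in arm frame (-0.0197, -0.0748)
  e−x'=0.1697;  (l²−L²−(e−x')²−y'²−z²)/2L = -0.1080
  √(A²+B²)=0.4074;  θ3 = -1.1410+1.8392 ≈ 0.6983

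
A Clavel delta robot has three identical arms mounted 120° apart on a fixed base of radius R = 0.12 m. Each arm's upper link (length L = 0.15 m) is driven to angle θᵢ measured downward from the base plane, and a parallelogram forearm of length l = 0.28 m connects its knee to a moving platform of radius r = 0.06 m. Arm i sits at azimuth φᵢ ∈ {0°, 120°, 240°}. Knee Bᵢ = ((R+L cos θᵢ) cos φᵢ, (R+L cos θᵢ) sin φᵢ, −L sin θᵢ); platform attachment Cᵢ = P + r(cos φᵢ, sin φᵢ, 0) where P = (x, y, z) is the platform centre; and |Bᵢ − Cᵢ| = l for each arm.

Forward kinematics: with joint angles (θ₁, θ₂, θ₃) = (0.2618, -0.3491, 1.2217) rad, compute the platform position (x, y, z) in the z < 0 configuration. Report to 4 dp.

(0.0368, 0.1628, -0.1925)

arm 1 at φ=0.0°: (R−r)+L cos θ1 = 0.2049;  O1 = (0.2049, 0.0000, -0.0388)
arm 2 at φ=120.0°: (R−r)+L cos θ2 = 0.2010;  O2 = (-0.1005, 0.1740, 0.0513)
arm 3 at φ=240.0°: (R−r)+L cos θ3 = 0.1113;  O3 = (-0.0557, -0.0964, -0.1410)
subtract pairs → two planes through P
linear system: -0.6107x+0.3481y = -0.0005−0.1803z; -0.5211x+-0.1928y = -0.0112−-0.2043z
det = 0.2991;  x = 0.0134+-0.1215z,  y = 0.0221+-0.7311z
sphere 1 gives Az²+Bz+C=0 with A=1.5493, B=0.0919, C=-0.0397;  B²−4AC=0.2546;  roots -0.1925, 0.1332;  negative root z = -0.1925
x = 0.0368, y = 0.1628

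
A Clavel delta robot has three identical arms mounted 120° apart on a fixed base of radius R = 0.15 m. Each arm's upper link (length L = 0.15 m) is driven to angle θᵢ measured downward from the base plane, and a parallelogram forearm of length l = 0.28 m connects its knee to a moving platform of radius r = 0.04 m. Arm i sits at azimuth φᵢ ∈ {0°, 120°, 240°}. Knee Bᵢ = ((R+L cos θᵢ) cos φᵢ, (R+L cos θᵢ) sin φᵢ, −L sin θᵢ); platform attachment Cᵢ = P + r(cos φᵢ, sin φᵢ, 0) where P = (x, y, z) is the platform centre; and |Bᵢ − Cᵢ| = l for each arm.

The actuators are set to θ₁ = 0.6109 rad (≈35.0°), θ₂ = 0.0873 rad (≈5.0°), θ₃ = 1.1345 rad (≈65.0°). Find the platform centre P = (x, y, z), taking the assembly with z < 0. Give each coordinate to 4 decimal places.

φ1=0.0°: virtual centre (0.2329, 0.0000, -0.0860), radius l
φ2=120.0°: virtual centre (-0.1297, 0.2247, -0.0131), radius l
centre 3 = (0.1734·cos240.0°, 0.1734·sin240.0°, -0.1359) = (-0.0867, -0.1502, -0.1359)
eliminate P² terms by subtracting sphere 1 from 2 and 3
[-0.7252 0.4493 0.1459]·P = 0.0058;  [-0.6391 -0.3003 -0.0998]·P = -0.0131
det = 0.5050;  x = 0.0082+-0.0020z,  y = 0.0262+-0.3280z
sphere 1 gives Az²+Bz+C=0 with A=1.1076, B=0.1558, C=-0.0198;  B²−4AC=0.1121;  roots -0.2215, 0.0808;  negative root z = -0.2215
x = 0.0086, y = 0.0988

(0.0086, 0.0988, -0.2215)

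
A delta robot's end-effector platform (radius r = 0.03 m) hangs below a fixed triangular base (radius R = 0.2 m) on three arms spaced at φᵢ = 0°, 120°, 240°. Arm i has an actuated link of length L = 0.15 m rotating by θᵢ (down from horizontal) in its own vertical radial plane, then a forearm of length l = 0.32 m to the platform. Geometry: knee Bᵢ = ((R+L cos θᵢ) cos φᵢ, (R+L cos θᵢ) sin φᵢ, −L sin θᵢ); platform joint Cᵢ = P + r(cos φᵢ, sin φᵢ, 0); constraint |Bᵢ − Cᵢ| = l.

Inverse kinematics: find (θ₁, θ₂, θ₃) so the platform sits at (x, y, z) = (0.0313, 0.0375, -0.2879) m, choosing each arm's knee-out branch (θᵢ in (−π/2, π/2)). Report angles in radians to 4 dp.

θ₁ = 0.6980, θ₂ = 0.7851, θ₃ = 1.1346

rotate P by −φ1: (0.0313, 0.0375, -0.2879)
  e−x'=0.1387;  (l²−L²−(e−x')²−y'²−z²)/2L = -0.0788
  γ=atan2(-0.2879,0.1387)=-1.1218;  ψ=arccos(-0.2465)=1.8198;  θ1=γ+ψ≈0.6980
φ2=120.0° → target in arm frame (0.0168, -0.0459)
  A=0.1532, B=-0.2879, C=(l²−L²−A²−y'²−z²)/(2L)=-0.0952
  γ=atan2(-0.2879,0.1532)=-1.0818;  ψ=arccos(-0.2918)=1.8669;  θ2=γ+ψ≈0.7851
φ3=240.0° → target in arm frame (-0.0481, 0.0084)
  A=0.2181, B=-0.2879, C=(l²−L²−A²−y'²−z²)/(2L)=-0.1688
  √(A²+B²)=0.3612;  θ3 = -0.9224+2.0570 ≈ 1.1346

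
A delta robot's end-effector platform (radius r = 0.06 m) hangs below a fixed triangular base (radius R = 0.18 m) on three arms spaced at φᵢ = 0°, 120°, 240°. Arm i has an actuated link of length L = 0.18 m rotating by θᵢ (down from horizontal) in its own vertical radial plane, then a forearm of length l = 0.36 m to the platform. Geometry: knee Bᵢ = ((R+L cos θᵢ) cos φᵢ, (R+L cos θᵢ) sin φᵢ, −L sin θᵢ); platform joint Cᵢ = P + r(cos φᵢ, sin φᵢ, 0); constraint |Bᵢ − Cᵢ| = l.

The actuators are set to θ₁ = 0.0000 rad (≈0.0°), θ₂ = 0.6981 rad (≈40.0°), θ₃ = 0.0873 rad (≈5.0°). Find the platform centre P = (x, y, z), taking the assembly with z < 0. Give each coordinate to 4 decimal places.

(0.0453, -0.0633, -0.2464)

φ1=0.0°: virtual centre (0.3000, 0.0000, 0.0000), radius l
centre 2 = (0.2579·cos120.0°, 0.2579·sin120.0°, -0.1157) = (-0.1289, 0.2233, -0.1157)
centre 3 = (0.2993·cos240.0°, 0.2993·sin240.0°, -0.0157) = (-0.1497, -0.2592, -0.0157)
subtract pairs → two planes through P
plane₁₂: -0.8579x+0.4467y+-0.2314z = -0.0101
Cramer: x(z) = 0.0063-0.1583z;  y(z) = -0.0106+0.2140z
into |P−centre ₁|² = l²: 1.0709z² + 0.0885z + -0.0432 = 0;  Δ = 0.1929;  z = -0.2464 or 0.1638 → z<0 root = -0.2464
x = 0.0453, y = -0.0633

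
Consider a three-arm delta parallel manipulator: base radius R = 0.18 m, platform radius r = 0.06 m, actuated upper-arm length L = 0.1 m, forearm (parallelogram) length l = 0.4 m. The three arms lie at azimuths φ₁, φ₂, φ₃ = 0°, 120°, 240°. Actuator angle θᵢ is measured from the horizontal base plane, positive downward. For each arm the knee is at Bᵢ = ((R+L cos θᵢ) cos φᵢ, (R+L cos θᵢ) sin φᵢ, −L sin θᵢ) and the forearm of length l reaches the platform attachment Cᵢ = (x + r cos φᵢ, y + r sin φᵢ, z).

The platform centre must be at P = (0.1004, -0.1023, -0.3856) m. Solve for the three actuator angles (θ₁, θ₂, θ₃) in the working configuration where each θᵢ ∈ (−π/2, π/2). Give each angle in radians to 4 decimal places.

φ1=0.0° → target in arm frame (0.1004, -0.1023)
  e−x'=0.0196;  (l²−L²−(e−x')²−y'²−z²)/2L = -0.0477
  √(A²+B²)=0.3861;  θ1 = -1.5200+1.6946 ≈ 0.1746
rotate P by −φ2: (-0.1388, -0.0358, -0.3856)
  e−x'=0.2588;  (l²−L²−(e−x')²−y'²−z²)/2L = -0.3347
  γ=atan2(-0.3856,0.2588)=-0.9797;  ψ=arccos(-0.7208)=2.3757;  θ2=γ+ψ≈1.3960
rotate P by −φ3: (0.0384, 0.1381, -0.3856)
  e−x'=0.0816;  (l²−L²−(e−x')²−y'²−z²)/2L = -0.1221
  γ=atan2(-0.3856,0.0816)=-1.3622;  ψ=arccos(-0.3098)=1.8857;  θ3=γ+ψ≈0.5235

θ₁ = 0.1746, θ₂ = 1.3960, θ₃ = 0.5235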